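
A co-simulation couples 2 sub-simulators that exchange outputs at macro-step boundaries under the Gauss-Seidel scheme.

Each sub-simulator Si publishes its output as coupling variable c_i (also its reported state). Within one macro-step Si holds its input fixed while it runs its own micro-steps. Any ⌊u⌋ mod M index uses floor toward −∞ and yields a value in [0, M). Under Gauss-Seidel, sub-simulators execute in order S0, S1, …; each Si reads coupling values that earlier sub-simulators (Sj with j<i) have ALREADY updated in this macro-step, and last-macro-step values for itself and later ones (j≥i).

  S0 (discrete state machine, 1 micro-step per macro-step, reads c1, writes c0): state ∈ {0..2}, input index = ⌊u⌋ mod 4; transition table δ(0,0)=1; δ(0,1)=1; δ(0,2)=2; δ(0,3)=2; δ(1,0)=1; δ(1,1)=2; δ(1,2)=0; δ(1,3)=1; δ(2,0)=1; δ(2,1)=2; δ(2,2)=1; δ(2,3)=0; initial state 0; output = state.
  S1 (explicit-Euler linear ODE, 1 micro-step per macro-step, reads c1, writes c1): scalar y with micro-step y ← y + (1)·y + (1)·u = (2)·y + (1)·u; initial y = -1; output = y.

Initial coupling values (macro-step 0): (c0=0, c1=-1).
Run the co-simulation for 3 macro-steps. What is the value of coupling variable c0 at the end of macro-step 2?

c0 at macro-step 2 = 2

macro 1: S0 reads c1=-1 → after 1×micro: 2; S1 reads c1=-1 → after 1×micro: -3 ⇒ (c0=2, c1=-3)
macro 2: S0 reads c1=-3 → after 1×micro: 2; S1 reads c1=-3 → after 1×micro: -9 ⇒ (c0=2, c1=-9)
macro 3: S0 reads c1=-9 → after 1×micro: 0; S1 reads c1=-9 → after 1×micro: -27 ⇒ (c0=0, c1=-27)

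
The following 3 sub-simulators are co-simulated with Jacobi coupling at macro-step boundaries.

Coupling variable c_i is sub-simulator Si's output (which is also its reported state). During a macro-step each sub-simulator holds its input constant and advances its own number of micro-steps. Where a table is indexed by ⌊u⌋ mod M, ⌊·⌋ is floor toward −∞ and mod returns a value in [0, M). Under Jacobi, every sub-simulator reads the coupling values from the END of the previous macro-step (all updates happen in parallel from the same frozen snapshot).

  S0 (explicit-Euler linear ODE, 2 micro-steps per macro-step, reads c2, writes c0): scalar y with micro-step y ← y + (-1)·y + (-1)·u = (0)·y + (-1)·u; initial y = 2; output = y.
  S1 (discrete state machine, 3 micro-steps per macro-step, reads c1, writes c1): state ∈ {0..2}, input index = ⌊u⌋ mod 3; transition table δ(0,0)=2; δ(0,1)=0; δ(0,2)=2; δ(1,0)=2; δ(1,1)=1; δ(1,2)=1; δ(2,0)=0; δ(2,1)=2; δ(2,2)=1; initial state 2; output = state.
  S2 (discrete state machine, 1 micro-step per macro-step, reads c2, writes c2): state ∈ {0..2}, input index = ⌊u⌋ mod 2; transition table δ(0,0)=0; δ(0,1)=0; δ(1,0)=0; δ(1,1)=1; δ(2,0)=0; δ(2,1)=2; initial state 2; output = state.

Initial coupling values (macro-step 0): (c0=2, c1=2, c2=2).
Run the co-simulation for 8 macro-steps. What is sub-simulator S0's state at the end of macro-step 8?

macro 1: S0 reads c2=2 → after 2×micro: -2; S1 reads c1=2 → after 3×micro: 1; S2 reads c2=2 → after 1×micro: 0 ⇒ (c0=-2, c1=1, c2=0)
macro 2: S0 reads c2=0 → after 2×micro: 0; S1 reads c1=1 → after 3×micro: 1; S2 reads c2=0 → after 1×micro: 0 ⇒ (c0=0, c1=1, c2=0)
macro 3: S0 reads c2=0 → after 2×micro: 0; S1 reads c1=1 → after 3×micro: 1; S2 reads c2=0 → after 1×micro: 0 ⇒ (c0=0, c1=1, c2=0)
macro 4: S0 reads c2=0 → after 2×micro: 0; S1 reads c1=1 → after 3×micro: 1; S2 reads c2=0 → after 1×micro: 0 ⇒ (c0=0, c1=1, c2=0)
macro 5: S0 reads c2=0 → after 2×micro: 0; S1 reads c1=1 → after 3×micro: 1; S2 reads c2=0 → after 1×micro: 0 ⇒ (c0=0, c1=1, c2=0)
macro 6: S0 reads c2=0 → after 2×micro: 0; S1 reads c1=1 → after 3×micro: 1; S2 reads c2=0 → after 1×micro: 0 ⇒ (c0=0, c1=1, c2=0)
macro 7: S0 reads c2=0 → after 2×micro: 0; S1 reads c1=1 → after 3×micro: 1; S2 reads c2=0 → after 1×micro: 0 ⇒ (c0=0, c1=1, c2=0)
macro 8: S0 reads c2=0 → after 2×micro: 0; S1 reads c1=1 → after 3×micro: 1; S2 reads c2=0 → after 1×micro: 0 ⇒ (c0=0, c1=1, c2=0)

S0 state at macro-step 8 = 0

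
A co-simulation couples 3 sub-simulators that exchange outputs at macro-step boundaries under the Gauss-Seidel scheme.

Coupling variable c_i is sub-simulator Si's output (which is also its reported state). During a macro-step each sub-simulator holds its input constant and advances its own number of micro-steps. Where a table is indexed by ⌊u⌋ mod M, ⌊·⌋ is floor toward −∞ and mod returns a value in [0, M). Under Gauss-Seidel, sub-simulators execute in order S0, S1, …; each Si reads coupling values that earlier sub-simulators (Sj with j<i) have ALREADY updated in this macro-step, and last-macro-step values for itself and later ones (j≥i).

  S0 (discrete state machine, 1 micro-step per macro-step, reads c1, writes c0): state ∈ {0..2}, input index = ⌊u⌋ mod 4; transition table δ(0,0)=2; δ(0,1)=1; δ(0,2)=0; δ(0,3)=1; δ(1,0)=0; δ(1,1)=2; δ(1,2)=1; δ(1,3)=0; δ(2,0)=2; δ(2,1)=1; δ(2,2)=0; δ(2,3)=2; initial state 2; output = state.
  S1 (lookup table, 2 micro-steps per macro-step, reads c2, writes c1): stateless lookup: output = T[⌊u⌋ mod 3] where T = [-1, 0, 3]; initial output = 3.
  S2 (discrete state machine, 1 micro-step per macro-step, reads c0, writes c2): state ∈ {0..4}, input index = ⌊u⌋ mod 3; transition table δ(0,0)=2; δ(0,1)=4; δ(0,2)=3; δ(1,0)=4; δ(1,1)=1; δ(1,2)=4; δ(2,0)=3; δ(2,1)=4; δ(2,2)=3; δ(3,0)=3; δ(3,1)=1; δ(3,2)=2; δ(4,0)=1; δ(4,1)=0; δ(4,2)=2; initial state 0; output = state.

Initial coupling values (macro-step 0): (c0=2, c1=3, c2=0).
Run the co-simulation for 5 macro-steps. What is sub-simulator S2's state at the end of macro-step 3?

S2 state at macro-step 3 = 3

macro 1: S0 reads c1=3 → after 1×micro: 2; S1 reads c2=0 → after 2×micro: -1; S2 reads c0=2 → after 1×micro: 3 ⇒ (c0=2, c1=-1, c2=3)
macro 2: S0 reads c1=-1 → after 1×micro: 2; S1 reads c2=3 → after 2×micro: -1; S2 reads c0=2 → after 1×micro: 2 ⇒ (c0=2, c1=-1, c2=2)
macro 3: S0 reads c1=-1 → after 1×micro: 2; S1 reads c2=2 → after 2×micro: 3; S2 reads c0=2 → after 1×micro: 3 ⇒ (c0=2, c1=3, c2=3)
macro 4: S0 reads c1=3 → after 1×micro: 2; S1 reads c2=3 → after 2×micro: -1; S2 reads c0=2 → after 1×micro: 2 ⇒ (c0=2, c1=-1, c2=2)
macro 5: S0 reads c1=-1 → after 1×micro: 2; S1 reads c2=2 → after 2×micro: 3; S2 reads c0=2 → after 1×micro: 3 ⇒ (c0=2, c1=3, c2=3)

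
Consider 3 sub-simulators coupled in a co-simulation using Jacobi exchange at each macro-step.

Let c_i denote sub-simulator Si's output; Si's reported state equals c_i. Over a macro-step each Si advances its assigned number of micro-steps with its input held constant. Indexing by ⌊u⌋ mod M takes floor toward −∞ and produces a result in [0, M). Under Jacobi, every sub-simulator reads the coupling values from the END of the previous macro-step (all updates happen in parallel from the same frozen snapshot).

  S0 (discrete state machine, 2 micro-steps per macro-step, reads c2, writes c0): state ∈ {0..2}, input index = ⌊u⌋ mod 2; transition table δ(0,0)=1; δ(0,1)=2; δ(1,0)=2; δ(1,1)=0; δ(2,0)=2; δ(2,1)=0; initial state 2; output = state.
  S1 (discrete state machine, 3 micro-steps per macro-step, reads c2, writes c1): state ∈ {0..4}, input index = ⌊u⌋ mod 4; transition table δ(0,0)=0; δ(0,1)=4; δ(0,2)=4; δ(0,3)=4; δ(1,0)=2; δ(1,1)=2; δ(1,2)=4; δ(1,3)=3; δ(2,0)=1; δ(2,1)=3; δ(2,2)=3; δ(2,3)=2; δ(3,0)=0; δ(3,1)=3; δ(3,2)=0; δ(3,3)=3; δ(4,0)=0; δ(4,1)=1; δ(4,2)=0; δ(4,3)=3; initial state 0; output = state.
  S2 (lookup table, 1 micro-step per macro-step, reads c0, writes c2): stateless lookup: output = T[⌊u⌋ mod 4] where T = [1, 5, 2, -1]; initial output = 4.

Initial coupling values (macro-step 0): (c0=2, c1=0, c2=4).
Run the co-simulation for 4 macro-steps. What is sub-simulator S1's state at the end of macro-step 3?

S1 state at macro-step 3 = 0

macro 1: S0 reads c2=4 → after 2×micro: 2; S1 reads c2=4 → after 3×micro: 0; S2 reads c0=2 → after 1×micro: 2 ⇒ (c0=2, c1=0, c2=2)
macro 2: S0 reads c2=2 → after 2×micro: 2; S1 reads c2=2 → after 3×micro: 4; S2 reads c0=2 → after 1×micro: 2 ⇒ (c0=2, c1=4, c2=2)
macro 3: S0 reads c2=2 → after 2×micro: 2; S1 reads c2=2 → after 3×micro: 0; S2 reads c0=2 → after 1×micro: 2 ⇒ (c0=2, c1=0, c2=2)
macro 4: S0 reads c2=2 → after 2×micro: 2; S1 reads c2=2 → after 3×micro: 4; S2 reads c0=2 → after 1×micro: 2 ⇒ (c0=2, c1=4, c2=2)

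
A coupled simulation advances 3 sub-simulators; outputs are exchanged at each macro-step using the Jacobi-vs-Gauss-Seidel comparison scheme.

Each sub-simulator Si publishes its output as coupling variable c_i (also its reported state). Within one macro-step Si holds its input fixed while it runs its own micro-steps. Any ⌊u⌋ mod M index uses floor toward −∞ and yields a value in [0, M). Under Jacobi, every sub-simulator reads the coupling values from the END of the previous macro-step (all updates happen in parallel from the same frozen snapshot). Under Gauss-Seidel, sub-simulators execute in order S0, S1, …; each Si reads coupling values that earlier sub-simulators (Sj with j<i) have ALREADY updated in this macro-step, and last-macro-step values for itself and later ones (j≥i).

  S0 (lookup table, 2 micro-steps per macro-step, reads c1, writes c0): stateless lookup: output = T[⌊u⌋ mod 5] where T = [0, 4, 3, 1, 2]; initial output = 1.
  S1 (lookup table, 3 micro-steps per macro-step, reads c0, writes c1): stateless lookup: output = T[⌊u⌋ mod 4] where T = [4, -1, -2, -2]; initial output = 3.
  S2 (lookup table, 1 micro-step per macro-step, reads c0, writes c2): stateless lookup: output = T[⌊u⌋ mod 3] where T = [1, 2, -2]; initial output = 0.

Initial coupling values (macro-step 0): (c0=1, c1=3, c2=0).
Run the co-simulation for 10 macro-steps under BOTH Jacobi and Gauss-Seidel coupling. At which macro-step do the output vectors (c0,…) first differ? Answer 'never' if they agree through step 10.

[Jacobi] macro 1: S0 reads c1=3 → after 2×micro: 1; S1 reads c0=1 → after 3×micro: -1; S2 reads c0=1 → after 1×micro: 2 ⇒ (c0=1, c1=-1, c2=2)
[Jacobi] macro 2: S0 reads c1=-1 → after 2×micro: 2; S1 reads c0=1 → after 3×micro: -1; S2 reads c0=1 → after 1×micro: 2 ⇒ (c0=2, c1=-1, c2=2)
[Jacobi] macro 3: S0 reads c1=-1 → after 2×micro: 2; S1 reads c0=2 → after 3×micro: -2; S2 reads c0=2 → after 1×micro: -2 ⇒ (c0=2, c1=-2, c2=-2)
[Jacobi] macro 4: S0 reads c1=-2 → after 2×micro: 1; S1 reads c0=2 → after 3×micro: -2; S2 reads c0=2 → after 1×micro: -2 ⇒ (c0=1, c1=-2, c2=-2)
[Jacobi] macro 5: S0 reads c1=-2 → after 2×micro: 1; S1 reads c0=1 → after 3×micro: -1; S2 reads c0=1 → after 1×micro: 2 ⇒ (c0=1, c1=-1, c2=2)
[Jacobi] macro 6: S0 reads c1=-1 → after 2×micro: 2; S1 reads c0=1 → after 3×micro: -1; S2 reads c0=1 → after 1×micro: 2 ⇒ (c0=2, c1=-1, c2=2)
[Jacobi] macro 7: S0 reads c1=-1 → after 2×micro: 2; S1 reads c0=2 → after 3×micro: -2; S2 reads c0=2 → after 1×micro: -2 ⇒ (c0=2, c1=-2, c2=-2)
[Jacobi] macro 8: S0 reads c1=-2 → after 2×micro: 1; S1 reads c0=2 → after 3×micro: -2; S2 reads c0=2 → after 1×micro: -2 ⇒ (c0=1, c1=-2, c2=-2)
[Jacobi] macro 9: S0 reads c1=-2 → after 2×micro: 1; S1 reads c0=1 → after 3×micro: -1; S2 reads c0=1 → after 1×micro: 2 ⇒ (c0=1, c1=-1, c2=2)
[Jacobi] macro 10: S0 reads c1=-1 → after 2×micro: 2; S1 reads c0=1 → after 3×micro: -1; S2 reads c0=1 → after 1×micro: 2 ⇒ (c0=2, c1=-1, c2=2)
[Gauss-Seidel] macro 1: S0 reads c1=3 → after 2×micro: 1; S1 reads c0=1 → after 3×micro: -1; S2 reads c0=1 → after 1×micro: 2 ⇒ (c0=1, c1=-1, c2=2)
[Gauss-Seidel] macro 2: S0 reads c1=-1 → after 2×micro: 2; S1 reads c0=2 → after 3×micro: -2; S2 reads c0=2 → after 1×micro: -2 ⇒ (c0=2, c1=-2, c2=-2)
[Gauss-Seidel] macro 3: S0 reads c1=-2 → after 2×micro: 1; S1 reads c0=1 → after 3×micro: -1; S2 reads c0=1 → after 1×micro: 2 ⇒ (c0=1, c1=-1, c2=2)
[Gauss-Seidel] macro 4: S0 reads c1=-1 → after 2×micro: 2; S1 reads c0=2 → after 3×micro: -2; S2 reads c0=2 → after 1×micro: -2 ⇒ (c0=2, c1=-2, c2=-2)
[Gauss-Seidel] macro 5: S0 reads c1=-2 → after 2×micro: 1; S1 reads c0=1 → after 3×micro: -1; S2 reads c0=1 → after 1×micro: 2 ⇒ (c0=1, c1=-1, c2=2)
[Gauss-Seidel] macro 6: S0 reads c1=-1 → after 2×micro: 2; S1 reads c0=2 → after 3×micro: -2; S2 reads c0=2 → after 1×micro: -2 ⇒ (c0=2, c1=-2, c2=-2)
[Gauss-Seidel] macro 7: S0 reads c1=-2 → after 2×micro: 1; S1 reads c0=1 → after 3×micro: -1; S2 reads c0=1 → after 1×micro: 2 ⇒ (c0=1, c1=-1, c2=2)
[Gauss-Seidel] macro 8: S0 reads c1=-1 → after 2×micro: 2; S1 reads c0=2 → after 3×micro: -2; S2 reads c0=2 → after 1×micro: -2 ⇒ (c0=2, c1=-2, c2=-2)
[Gauss-Seidel] macro 9: S0 reads c1=-2 → after 2×micro: 1; S1 reads c0=1 → after 3×micro: -1; S2 reads c0=1 → after 1×micro: 2 ⇒ (c0=1, c1=-1, c2=2)
[Gauss-Seidel] macro 10: S0 reads c1=-1 → after 2×micro: 2; S1 reads c0=2 → after 3×micro: -2; S2 reads c0=2 → after 1×micro: -2 ⇒ (c0=2, c1=-2, c2=-2)

first divergence at macro-step: 2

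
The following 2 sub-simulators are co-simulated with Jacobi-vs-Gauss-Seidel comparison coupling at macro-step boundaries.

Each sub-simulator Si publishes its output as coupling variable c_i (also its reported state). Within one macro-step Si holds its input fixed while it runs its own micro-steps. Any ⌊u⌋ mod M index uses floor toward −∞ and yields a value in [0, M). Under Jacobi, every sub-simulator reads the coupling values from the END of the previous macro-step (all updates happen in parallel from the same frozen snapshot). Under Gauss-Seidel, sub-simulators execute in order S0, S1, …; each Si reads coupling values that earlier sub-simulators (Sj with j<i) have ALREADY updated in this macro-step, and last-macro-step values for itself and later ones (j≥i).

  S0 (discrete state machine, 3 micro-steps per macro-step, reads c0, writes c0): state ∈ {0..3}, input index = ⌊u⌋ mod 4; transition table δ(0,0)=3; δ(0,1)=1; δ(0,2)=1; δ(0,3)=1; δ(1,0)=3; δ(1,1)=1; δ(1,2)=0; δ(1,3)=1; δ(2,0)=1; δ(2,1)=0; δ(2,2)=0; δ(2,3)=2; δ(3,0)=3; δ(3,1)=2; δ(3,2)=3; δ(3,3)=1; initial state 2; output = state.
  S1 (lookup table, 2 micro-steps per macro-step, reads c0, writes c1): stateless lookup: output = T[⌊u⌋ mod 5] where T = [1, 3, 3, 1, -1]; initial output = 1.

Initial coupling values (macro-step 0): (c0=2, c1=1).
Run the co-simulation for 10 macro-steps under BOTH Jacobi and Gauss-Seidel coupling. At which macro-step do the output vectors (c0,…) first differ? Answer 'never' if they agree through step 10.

[Jacobi] macro 1: S0 reads c0=2 → after 3×micro: 0; S1 reads c0=2 → after 2×micro: 3 ⇒ (c0=0, c1=3)
[Jacobi] macro 2: S0 reads c0=0 → after 3×micro: 3; S1 reads c0=0 → after 2×micro: 1 ⇒ (c0=3, c1=1)
[Jacobi] macro 3: S0 reads c0=3 → after 3×micro: 1; S1 reads c0=3 → after 2×micro: 1 ⇒ (c0=1, c1=1)
[Jacobi] macro 4: S0 reads c0=1 → after 3×micro: 1; S1 reads c0=1 → after 2×micro: 3 ⇒ (c0=1, c1=3)
[Jacobi] macro 5: S0 reads c0=1 → after 3×micro: 1; S1 reads c0=1 → after 2×micro: 3 ⇒ (c0=1, c1=3)
[Jacobi] macro 6: S0 reads c0=1 → after 3×micro: 1; S1 reads c0=1 → after 2×micro: 3 ⇒ (c0=1, c1=3)
[Jacobi] macro 7: S0 reads c0=1 → after 3×micro: 1; S1 reads c0=1 → after 2×micro: 3 ⇒ (c0=1, c1=3)
[Jacobi] macro 8: S0 reads c0=1 → after 3×micro: 1; S1 reads c0=1 → after 2×micro: 3 ⇒ (c0=1, c1=3)
[Jacobi] macro 9: S0 reads c0=1 → after 3×micro: 1; S1 reads c0=1 → after 2×micro: 3 ⇒ (c0=1, c1=3)
[Jacobi] macro 10: S0 reads c0=1 → after 3×micro: 1; S1 reads c0=1 → after 2×micro: 3 ⇒ (c0=1, c1=3)
[Gauss-Seidel] macro 1: S0 reads c0=2 → after 3×micro: 0; S1 reads c0=0 → after 2×micro: 1 ⇒ (c0=0, c1=1)
[Gauss-Seidel] macro 2: S0 reads c0=0 → after 3×micro: 3; S1 reads c0=3 → after 2×micro: 1 ⇒ (c0=3, c1=1)
[Gauss-Seidel] macro 3: S0 reads c0=3 → after 3×micro: 1; S1 reads c0=1 → after 2×micro: 3 ⇒ (c0=1, c1=3)
[Gauss-Seidel] macro 4: S0 reads c0=1 → after 3×micro: 1; S1 reads c0=1 → after 2×micro: 3 ⇒ (c0=1, c1=3)
[Gauss-Seidel] macro 5: S0 reads c0=1 → after 3×micro: 1; S1 reads c0=1 → after 2×micro: 3 ⇒ (c0=1, c1=3)
[Gauss-Seidel] macro 6: S0 reads c0=1 → after 3×micro: 1; S1 reads c0=1 → after 2×micro: 3 ⇒ (c0=1, c1=3)
[Gauss-Seidel] macro 7: S0 reads c0=1 → after 3×micro: 1; S1 reads c0=1 → after 2×micro: 3 ⇒ (c0=1, c1=3)
[Gauss-Seidel] macro 8: S0 reads c0=1 → after 3×micro: 1; S1 reads c0=1 → after 2×micro: 3 ⇒ (c0=1, c1=3)
[Gauss-Seidel] macro 9: S0 reads c0=1 → after 3×micro: 1; S1 reads c0=1 → after 2×micro: 3 ⇒ (c0=1, c1=3)
[Gauss-Seidel] macro 10: S0 reads c0=1 → after 3×micro: 1; S1 reads c0=1 → after 2×micro: 3 ⇒ (c0=1, c1=3)

first divergence at macro-step: 1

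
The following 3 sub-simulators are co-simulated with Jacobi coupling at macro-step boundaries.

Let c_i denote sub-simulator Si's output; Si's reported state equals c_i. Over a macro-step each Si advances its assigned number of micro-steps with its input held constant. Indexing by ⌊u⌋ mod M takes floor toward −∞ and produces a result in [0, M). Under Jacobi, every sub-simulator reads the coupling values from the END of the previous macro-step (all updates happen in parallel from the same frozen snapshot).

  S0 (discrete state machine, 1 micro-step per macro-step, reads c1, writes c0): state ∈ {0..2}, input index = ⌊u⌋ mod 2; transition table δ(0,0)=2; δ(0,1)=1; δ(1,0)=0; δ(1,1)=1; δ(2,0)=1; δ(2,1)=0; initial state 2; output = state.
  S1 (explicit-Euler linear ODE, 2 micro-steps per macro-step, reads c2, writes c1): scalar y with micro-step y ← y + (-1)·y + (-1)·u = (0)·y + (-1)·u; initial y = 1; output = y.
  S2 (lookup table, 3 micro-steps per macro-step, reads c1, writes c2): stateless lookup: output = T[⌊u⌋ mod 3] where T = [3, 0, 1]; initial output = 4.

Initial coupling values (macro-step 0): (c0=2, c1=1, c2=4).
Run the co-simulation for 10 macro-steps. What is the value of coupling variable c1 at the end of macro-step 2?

c1 at macro-step 2 = 0

macro 1: S0 reads c1=1 → after 1×micro: 0; S1 reads c2=4 → after 2×micro: -4; S2 reads c1=1 → after 3×micro: 0 ⇒ (c0=0, c1=-4, c2=0)
macro 2: S0 reads c1=-4 → after 1×micro: 2; S1 reads c2=0 → after 2×micro: 0; S2 reads c1=-4 → after 3×micro: 1 ⇒ (c0=2, c1=0, c2=1)
macro 3: S0 reads c1=0 → after 1×micro: 1; S1 reads c2=1 → after 2×micro: -1; S2 reads c1=0 → after 3×micro: 3 ⇒ (c0=1, c1=-1, c2=3)
macro 4: S0 reads c1=-1 → after 1×micro: 1; S1 reads c2=3 → after 2×micro: -3; S2 reads c1=-1 → after 3×micro: 1 ⇒ (c0=1, c1=-3, c2=1)
macro 5: S0 reads c1=-3 → after 1×micro: 1; S1 reads c2=1 → after 2×micro: -1; S2 reads c1=-3 → after 3×micro: 3 ⇒ (c0=1, c1=-1, c2=3)
macro 6: S0 reads c1=-1 → after 1×micro: 1; S1 reads c2=3 → after 2×micro: -3; S2 reads c1=-1 → after 3×micro: 1 ⇒ (c0=1, c1=-3, c2=1)
macro 7: S0 reads c1=-3 → after 1×micro: 1; S1 reads c2=1 → after 2×micro: -1; S2 reads c1=-3 → after 3×micro: 3 ⇒ (c0=1, c1=-1, c2=3)
macro 8: S0 reads c1=-1 → after 1×micro: 1; S1 reads c2=3 → after 2×micro: -3; S2 reads c1=-1 → after 3×micro: 1 ⇒ (c0=1, c1=-3, c2=1)
macro 9: S0 reads c1=-3 → after 1×micro: 1; S1 reads c2=1 → after 2×micro: -1; S2 reads c1=-3 → after 3×micro: 3 ⇒ (c0=1, c1=-1, c2=3)
macro 10: S0 reads c1=-1 → after 1×micro: 1; S1 reads c2=3 → after 2×micro: -3; S2 reads c1=-1 → after 3×micro: 1 ⇒ (c0=1, c1=-3, c2=1)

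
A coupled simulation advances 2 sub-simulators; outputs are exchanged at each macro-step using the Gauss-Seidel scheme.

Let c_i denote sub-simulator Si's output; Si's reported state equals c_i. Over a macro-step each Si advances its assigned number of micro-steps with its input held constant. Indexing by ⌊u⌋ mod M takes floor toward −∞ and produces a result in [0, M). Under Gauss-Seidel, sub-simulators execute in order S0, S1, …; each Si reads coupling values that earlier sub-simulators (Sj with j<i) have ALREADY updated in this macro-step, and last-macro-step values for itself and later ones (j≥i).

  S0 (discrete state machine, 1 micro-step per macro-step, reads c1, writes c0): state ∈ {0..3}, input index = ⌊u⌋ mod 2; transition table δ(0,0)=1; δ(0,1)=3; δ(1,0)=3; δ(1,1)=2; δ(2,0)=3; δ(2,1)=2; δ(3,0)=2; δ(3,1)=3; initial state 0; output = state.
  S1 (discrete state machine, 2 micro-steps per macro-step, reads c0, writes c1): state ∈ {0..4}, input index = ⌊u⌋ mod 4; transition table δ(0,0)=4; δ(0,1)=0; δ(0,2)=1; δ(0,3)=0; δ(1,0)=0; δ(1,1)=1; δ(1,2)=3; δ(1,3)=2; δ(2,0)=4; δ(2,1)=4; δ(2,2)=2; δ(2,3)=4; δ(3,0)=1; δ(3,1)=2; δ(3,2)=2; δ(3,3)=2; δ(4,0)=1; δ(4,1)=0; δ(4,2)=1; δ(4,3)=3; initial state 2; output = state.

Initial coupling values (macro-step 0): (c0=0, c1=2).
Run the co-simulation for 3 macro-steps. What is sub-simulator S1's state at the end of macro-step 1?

S1 state at macro-step 1 = 0

macro 1: S0 reads c1=2 → after 1×micro: 1; S1 reads c0=1 → after 2×micro: 0 ⇒ (c0=1, c1=0)
macro 2: S0 reads c1=0 → after 1×micro: 3; S1 reads c0=3 → after 2×micro: 0 ⇒ (c0=3, c1=0)
macro 3: S0 reads c1=0 → after 1×micro: 2; S1 reads c0=2 → after 2×micro: 3 ⇒ (c0=2, c1=3)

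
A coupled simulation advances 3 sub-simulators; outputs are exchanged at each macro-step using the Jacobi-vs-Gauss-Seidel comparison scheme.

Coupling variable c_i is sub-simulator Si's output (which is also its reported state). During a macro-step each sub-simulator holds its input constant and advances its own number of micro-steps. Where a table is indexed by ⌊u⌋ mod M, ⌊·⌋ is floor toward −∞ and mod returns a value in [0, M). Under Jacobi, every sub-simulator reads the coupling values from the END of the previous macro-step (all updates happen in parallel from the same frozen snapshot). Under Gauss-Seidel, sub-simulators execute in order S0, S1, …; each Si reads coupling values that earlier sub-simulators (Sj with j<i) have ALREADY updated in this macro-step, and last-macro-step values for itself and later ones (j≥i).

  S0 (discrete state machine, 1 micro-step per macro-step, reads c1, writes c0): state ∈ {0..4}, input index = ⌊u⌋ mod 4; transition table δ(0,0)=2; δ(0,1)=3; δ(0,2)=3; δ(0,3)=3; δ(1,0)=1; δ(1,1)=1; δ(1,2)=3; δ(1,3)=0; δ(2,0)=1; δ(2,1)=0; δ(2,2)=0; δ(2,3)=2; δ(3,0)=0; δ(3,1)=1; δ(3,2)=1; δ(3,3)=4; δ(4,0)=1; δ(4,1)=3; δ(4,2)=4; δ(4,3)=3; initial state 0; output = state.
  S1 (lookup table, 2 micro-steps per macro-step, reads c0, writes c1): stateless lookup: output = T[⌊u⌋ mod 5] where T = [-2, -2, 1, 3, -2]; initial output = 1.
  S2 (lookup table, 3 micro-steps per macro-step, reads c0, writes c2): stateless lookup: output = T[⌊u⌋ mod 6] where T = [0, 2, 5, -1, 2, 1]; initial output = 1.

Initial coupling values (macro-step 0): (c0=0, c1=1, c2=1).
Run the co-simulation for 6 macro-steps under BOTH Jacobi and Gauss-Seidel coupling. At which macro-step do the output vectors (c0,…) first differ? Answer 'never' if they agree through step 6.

[Jacobi] macro 1: S0 reads c1=1 → after 1×micro: 3; S1 reads c0=0 → after 2×micro: -2; S2 reads c0=0 → after 3×micro: 0 ⇒ (c0=3, c1=-2, c2=0)
[Jacobi] macro 2: S0 reads c1=-2 → after 1×micro: 1; S1 reads c0=3 → after 2×micro: 3; S2 reads c0=3 → after 3×micro: -1 ⇒ (c0=1, c1=3, c2=-1)
[Jacobi] macro 3: S0 reads c1=3 → after 1×micro: 0; S1 reads c0=1 → after 2×micro: -2; S2 reads c0=1 → after 3×micro: 2 ⇒ (c0=0, c1=-2, c2=2)
[Jacobi] macro 4: S0 reads c1=-2 → after 1×micro: 3; S1 reads c0=0 → after 2×micro: -2; S2 reads c0=0 → after 3×micro: 0 ⇒ (c0=3, c1=-2, c2=0)
[Jacobi] macro 5: S0 reads c1=-2 → after 1×micro: 1; S1 reads c0=3 → after 2×micro: 3; S2 reads c0=3 → after 3×micro: -1 ⇒ (c0=1, c1=3, c2=-1)
[Jacobi] macro 6: S0 reads c1=3 → after 1×micro: 0; S1 reads c0=1 → after 2×micro: -2; S2 reads c0=1 → after 3×micro: 2 ⇒ (c0=0, c1=-2, c2=2)
[Gauss-Seidel] macro 1: S0 reads c1=1 → after 1×micro: 3; S1 reads c0=3 → after 2×micro: 3; S2 reads c0=3 → after 3×micro: -1 ⇒ (c0=3, c1=3, c2=-1)
[Gauss-Seidel] macro 2: S0 reads c1=3 → after 1×micro: 4; S1 reads c0=4 → after 2×micro: -2; S2 reads c0=4 → after 3×micro: 2 ⇒ (c0=4, c1=-2, c2=2)
[Gauss-Seidel] macro 3: S0 reads c1=-2 → after 1×micro: 4; S1 reads c0=4 → after 2×micro: -2; S2 reads c0=4 → after 3×micro: 2 ⇒ (c0=4, c1=-2, c2=2)
[Gauss-Seidel] macro 4: S0 reads c1=-2 → after 1×micro: 4; S1 reads c0=4 → after 2×micro: -2; S2 reads c0=4 → after 3×micro: 2 ⇒ (c0=4, c1=-2, c2=2)
[Gauss-Seidel] macro 5: S0 reads c1=-2 → after 1×micro: 4; S1 reads c0=4 → after 2×micro: -2; S2 reads c0=4 → after 3×micro: 2 ⇒ (c0=4, c1=-2, c2=2)
[Gauss-Seidel] macro 6: S0 reads c1=-2 → after 1×micro: 4; S1 reads c0=4 → after 2×micro: -2; S2 reads c0=4 → after 3×micro: 2 ⇒ (c0=4, c1=-2, c2=2)

first divergence at macro-step: 1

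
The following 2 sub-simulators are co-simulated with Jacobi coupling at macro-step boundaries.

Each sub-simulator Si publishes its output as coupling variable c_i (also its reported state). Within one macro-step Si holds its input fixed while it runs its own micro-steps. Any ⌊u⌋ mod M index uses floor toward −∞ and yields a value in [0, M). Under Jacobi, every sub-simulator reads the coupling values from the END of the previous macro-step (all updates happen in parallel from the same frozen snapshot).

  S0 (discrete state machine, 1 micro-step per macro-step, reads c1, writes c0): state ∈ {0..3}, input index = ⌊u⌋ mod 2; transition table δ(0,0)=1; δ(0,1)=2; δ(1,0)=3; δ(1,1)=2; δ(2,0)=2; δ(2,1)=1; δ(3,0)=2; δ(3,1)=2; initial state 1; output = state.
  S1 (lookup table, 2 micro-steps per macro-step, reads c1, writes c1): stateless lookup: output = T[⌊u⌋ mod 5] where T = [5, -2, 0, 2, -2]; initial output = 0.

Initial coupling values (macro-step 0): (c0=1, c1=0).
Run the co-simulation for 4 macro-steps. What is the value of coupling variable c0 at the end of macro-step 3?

macro 1: S0 reads c1=0 → after 1×micro: 3; S1 reads c1=0 → after 2×micro: 5 ⇒ (c0=3, c1=5)
macro 2: S0 reads c1=5 → after 1×micro: 2; S1 reads c1=5 → after 2×micro: 5 ⇒ (c0=2, c1=5)
macro 3: S0 reads c1=5 → after 1×micro: 1; S1 reads c1=5 → after 2×micro: 5 ⇒ (c0=1, c1=5)
macro 4: S0 reads c1=5 → after 1×micro: 2; S1 reads c1=5 → after 2×micro: 5 ⇒ (c0=2, c1=5)

c0 at macro-step 3 = 1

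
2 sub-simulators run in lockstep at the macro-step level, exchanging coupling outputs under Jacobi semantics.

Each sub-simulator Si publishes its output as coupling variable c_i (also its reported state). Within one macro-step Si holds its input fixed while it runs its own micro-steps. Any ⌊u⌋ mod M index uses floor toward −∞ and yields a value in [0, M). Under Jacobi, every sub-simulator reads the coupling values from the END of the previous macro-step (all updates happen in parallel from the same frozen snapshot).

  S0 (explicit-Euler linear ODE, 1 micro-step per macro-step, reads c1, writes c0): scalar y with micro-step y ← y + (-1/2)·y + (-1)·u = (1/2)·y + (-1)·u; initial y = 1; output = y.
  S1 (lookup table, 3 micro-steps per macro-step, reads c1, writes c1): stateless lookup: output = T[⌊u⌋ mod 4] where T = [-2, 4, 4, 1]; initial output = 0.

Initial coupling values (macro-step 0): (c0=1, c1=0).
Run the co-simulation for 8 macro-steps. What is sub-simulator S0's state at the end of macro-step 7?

S0 state at macro-step 7 = -503/128

macro 1: S0 reads c1=0 → after 1×micro: 1/2; S1 reads c1=0 → after 3×micro: -2 ⇒ (c0=1/2, c1=-2)
macro 2: S0 reads c1=-2 → after 1×micro: 9/4; S1 reads c1=-2 → after 3×micro: 4 ⇒ (c0=9/4, c1=4)
macro 3: S0 reads c1=4 → after 1×micro: -23/8; S1 reads c1=4 → after 3×micro: -2 ⇒ (c0=-23/8, c1=-2)
macro 4: S0 reads c1=-2 → after 1×micro: 9/16; S1 reads c1=-2 → after 3×micro: 4 ⇒ (c0=9/16, c1=4)
macro 5: S0 reads c1=4 → after 1×micro: -119/32; S1 reads c1=4 → after 3×micro: -2 ⇒ (c0=-119/32, c1=-2)
macro 6: S0 reads c1=-2 → after 1×micro: 9/64; S1 reads c1=-2 → after 3×micro: 4 ⇒ (c0=9/64, c1=4)
macro 7: S0 reads c1=4 → after 1×micro: -503/128; S1 reads c1=4 → after 3×micro: -2 ⇒ (c0=-503/128, c1=-2)
macro 8: S0 reads c1=-2 → after 1×micro: 9/256; S1 reads c1=-2 → after 3×micro: 4 ⇒ (c0=9/256, c1=4)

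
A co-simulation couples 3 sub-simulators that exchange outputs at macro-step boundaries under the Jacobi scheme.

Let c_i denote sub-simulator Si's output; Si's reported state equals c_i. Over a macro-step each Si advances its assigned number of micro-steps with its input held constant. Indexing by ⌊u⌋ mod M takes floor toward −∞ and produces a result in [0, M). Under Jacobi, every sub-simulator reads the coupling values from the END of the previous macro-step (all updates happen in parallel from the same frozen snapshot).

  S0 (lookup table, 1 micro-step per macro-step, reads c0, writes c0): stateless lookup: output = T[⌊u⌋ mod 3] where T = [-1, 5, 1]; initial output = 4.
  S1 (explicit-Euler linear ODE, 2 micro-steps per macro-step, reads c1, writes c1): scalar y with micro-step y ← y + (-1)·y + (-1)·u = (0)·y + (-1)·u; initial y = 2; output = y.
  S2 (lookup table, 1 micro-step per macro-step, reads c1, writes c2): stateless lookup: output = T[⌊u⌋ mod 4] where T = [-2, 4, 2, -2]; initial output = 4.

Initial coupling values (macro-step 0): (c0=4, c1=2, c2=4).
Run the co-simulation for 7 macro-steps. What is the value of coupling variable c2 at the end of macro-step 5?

c2 at macro-step 5 = 2

macro 1: S0 reads c0=4 → after 1×micro: 5; S1 reads c1=2 → after 2×micro: -2; S2 reads c1=2 → after 1×micro: 2 ⇒ (c0=5, c1=-2, c2=2)
macro 2: S0 reads c0=5 → after 1×micro: 1; S1 reads c1=-2 → after 2×micro: 2; S2 reads c1=-2 → after 1×micro: 2 ⇒ (c0=1, c1=2, c2=2)
macro 3: S0 reads c0=1 → after 1×micro: 5; S1 reads c1=2 → after 2×micro: -2; S2 reads c1=2 → after 1×micro: 2 ⇒ (c0=5, c1=-2, c2=2)
macro 4: S0 reads c0=5 → after 1×micro: 1; S1 reads c1=-2 → after 2×micro: 2; S2 reads c1=-2 → after 1×micro: 2 ⇒ (c0=1, c1=2, c2=2)
macro 5: S0 reads c0=1 → after 1×micro: 5; S1 reads c1=2 → after 2×micro: -2; S2 reads c1=2 → after 1×micro: 2 ⇒ (c0=5, c1=-2, c2=2)
macro 6: S0 reads c0=5 → after 1×micro: 1; S1 reads c1=-2 → after 2×micro: 2; S2 reads c1=-2 → after 1×micro: 2 ⇒ (c0=1, c1=2, c2=2)
macro 7: S0 reads c0=1 → after 1×micro: 5; S1 reads c1=2 → after 2×micro: -2; S2 reads c1=2 → after 1×micro: 2 ⇒ (c0=5, c1=-2, c2=2)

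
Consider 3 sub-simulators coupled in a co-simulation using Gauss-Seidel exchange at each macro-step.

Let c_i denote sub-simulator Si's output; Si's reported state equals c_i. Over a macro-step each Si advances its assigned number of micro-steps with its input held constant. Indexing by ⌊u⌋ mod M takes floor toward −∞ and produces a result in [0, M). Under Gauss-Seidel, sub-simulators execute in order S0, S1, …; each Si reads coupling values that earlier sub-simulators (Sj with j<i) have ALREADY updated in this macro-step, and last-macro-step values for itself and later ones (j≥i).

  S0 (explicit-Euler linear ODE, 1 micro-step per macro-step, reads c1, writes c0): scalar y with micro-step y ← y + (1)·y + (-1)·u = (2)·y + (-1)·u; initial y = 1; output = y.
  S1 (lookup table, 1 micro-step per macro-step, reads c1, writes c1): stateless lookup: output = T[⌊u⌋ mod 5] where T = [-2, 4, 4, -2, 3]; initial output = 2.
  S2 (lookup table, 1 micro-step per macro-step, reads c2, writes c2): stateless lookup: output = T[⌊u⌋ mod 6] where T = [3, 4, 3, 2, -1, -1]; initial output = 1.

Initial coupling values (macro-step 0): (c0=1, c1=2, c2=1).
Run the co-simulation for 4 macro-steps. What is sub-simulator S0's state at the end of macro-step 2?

macro 1: S0 reads c1=2 → after 1×micro: 0; S1 reads c1=2 → after 1×micro: 4; S2 reads c2=1 → after 1×micro: 4 ⇒ (c0=0, c1=4, c2=4)
macro 2: S0 reads c1=4 → after 1×micro: -4; S1 reads c1=4 → after 1×micro: 3; S2 reads c2=4 → after 1×micro: -1 ⇒ (c0=-4, c1=3, c2=-1)
macro 3: S0 reads c1=3 → after 1×micro: -11; S1 reads c1=3 → after 1×micro: -2; S2 reads c2=-1 → after 1×micro: -1 ⇒ (c0=-11, c1=-2, c2=-1)
macro 4: S0 reads c1=-2 → after 1×micro: -20; S1 reads c1=-2 → after 1×micro: -2; S2 reads c2=-1 → after 1×micro: -1 ⇒ (c0=-20, c1=-2, c2=-1)

S0 state at macro-step 2 = -4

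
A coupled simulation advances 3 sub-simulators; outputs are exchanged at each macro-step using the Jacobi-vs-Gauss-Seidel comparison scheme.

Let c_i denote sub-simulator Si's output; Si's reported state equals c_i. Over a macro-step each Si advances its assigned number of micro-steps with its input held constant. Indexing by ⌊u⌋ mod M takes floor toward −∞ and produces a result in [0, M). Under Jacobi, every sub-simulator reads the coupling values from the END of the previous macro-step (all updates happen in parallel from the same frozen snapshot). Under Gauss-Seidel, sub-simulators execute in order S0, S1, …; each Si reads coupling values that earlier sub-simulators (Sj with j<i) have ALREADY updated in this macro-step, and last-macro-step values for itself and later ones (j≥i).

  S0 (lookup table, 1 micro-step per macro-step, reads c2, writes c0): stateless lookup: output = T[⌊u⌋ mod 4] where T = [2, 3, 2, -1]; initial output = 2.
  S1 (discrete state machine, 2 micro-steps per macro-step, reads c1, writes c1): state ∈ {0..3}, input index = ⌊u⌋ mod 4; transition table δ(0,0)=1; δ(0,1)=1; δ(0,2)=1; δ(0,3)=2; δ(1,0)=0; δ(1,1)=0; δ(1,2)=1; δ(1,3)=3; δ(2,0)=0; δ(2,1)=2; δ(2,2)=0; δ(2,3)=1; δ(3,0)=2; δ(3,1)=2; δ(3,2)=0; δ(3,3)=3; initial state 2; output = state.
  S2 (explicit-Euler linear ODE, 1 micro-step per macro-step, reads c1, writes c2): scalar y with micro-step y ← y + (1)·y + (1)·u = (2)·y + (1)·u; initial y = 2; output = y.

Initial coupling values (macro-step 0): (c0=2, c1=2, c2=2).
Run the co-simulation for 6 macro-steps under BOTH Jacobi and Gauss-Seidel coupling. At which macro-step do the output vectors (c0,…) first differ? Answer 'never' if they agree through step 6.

first divergence at macro-step: 1

[Jacobi] macro 1: S0 reads c2=2 → after 1×micro: 2; S1 reads c1=2 → after 2×micro: 1; S2 reads c1=2 → after 1×micro: 6 ⇒ (c0=2, c1=1, c2=6)
[Jacobi] macro 2: S0 reads c2=6 → after 1×micro: 2; S1 reads c1=1 → after 2×micro: 1; S2 reads c1=1 → after 1×micro: 13 ⇒ (c0=2, c1=1, c2=13)
[Jacobi] macro 3: S0 reads c2=13 → after 1×micro: 3; S1 reads c1=1 → after 2×micro: 1; S2 reads c1=1 → after 1×micro: 27 ⇒ (c0=3, c1=1, c2=27)
[Jacobi] macro 4: S0 reads c2=27 → after 1×micro: -1; S1 reads c1=1 → after 2×micro: 1; S2 reads c1=1 → after 1×micro: 55 ⇒ (c0=-1, c1=1, c2=55)
[Jacobi] macro 5: S0 reads c2=55 → after 1×micro: -1; S1 reads c1=1 → after 2×micro: 1; S2 reads c1=1 → after 1×micro: 111 ⇒ (c0=-1, c1=1, c2=111)
[Jacobi] macro 6: S0 reads c2=111 → after 1×micro: -1; S1 reads c1=1 → after 2×micro: 1; S2 reads c1=1 → after 1×micro: 223 ⇒ (c0=-1, c1=1, c2=223)
[Gauss-Seidel] macro 1: S0 reads c2=2 → after 1×micro: 2; S1 reads c1=2 → after 2×micro: 1; S2 reads c1=1 → after 1×micro: 5 ⇒ (c0=2, c1=1, c2=5)
[Gauss-Seidel] macro 2: S0 reads c2=5 → after 1×micro: 3; S1 reads c1=1 → after 2×micro: 1; S2 reads c1=1 → after 1×micro: 11 ⇒ (c0=3, c1=1, c2=11)
[Gauss-Seidel] macro 3: S0 reads c2=11 → after 1×micro: -1; S1 reads c1=1 → after 2×micro: 1; S2 reads c1=1 → after 1×micro: 23 ⇒ (c0=-1, c1=1, c2=23)
[Gauss-Seidel] macro 4: S0 reads c2=23 → after 1×micro: -1; S1 reads c1=1 → after 2×micro: 1; S2 reads c1=1 → after 1×micro: 47 ⇒ (c0=-1, c1=1, c2=47)
[Gauss-Seidel] macro 5: S0 reads c2=47 → after 1×micro: -1; S1 reads c1=1 → after 2×micro: 1; S2 reads c1=1 → after 1×micro: 95 ⇒ (c0=-1, c1=1, c2=95)
[Gauss-Seidel] macro 6: S0 reads c2=95 → after 1×micro: -1; S1 reads c1=1 → after 2×micro: 1; S2 reads c1=1 → after 1×micro: 191 ⇒ (c0=-1, c1=1, c2=191)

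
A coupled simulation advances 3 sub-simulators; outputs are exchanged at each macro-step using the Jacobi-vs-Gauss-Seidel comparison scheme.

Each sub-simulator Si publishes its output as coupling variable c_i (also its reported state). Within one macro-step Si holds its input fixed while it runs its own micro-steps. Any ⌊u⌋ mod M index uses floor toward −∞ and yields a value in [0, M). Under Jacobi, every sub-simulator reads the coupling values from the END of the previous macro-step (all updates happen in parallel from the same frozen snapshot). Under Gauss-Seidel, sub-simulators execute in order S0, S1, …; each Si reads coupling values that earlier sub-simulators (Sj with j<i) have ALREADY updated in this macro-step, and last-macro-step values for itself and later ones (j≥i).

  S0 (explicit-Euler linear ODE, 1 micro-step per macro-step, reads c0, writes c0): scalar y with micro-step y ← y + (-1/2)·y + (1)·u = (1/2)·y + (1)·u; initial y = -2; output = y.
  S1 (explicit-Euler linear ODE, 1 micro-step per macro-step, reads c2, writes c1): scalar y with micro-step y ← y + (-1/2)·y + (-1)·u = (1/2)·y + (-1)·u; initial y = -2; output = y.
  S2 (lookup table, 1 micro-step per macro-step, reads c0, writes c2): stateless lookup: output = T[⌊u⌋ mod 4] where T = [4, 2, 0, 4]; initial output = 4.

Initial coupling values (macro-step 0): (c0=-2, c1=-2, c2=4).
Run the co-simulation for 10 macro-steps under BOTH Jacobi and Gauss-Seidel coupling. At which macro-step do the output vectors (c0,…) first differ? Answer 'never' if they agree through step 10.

[Jacobi] macro 1: S0 reads c0=-2 → after 1×micro: -3; S1 reads c2=4 → after 1×micro: -5; S2 reads c0=-2 → after 1×micro: 0 ⇒ (c0=-3, c1=-5, c2=0)
[Jacobi] macro 2: S0 reads c0=-3 → after 1×micro: -9/2; S1 reads c2=0 → after 1×micro: -5/2; S2 reads c0=-3 → after 1×micro: 2 ⇒ (c0=-9/2, c1=-5/2, c2=2)
[Jacobi] macro 3: S0 reads c0=-9/2 → after 1×micro: -27/4; S1 reads c2=2 → after 1×micro: -13/4; S2 reads c0=-9/2 → after 1×micro: 4 ⇒ (c0=-27/4, c1=-13/4, c2=4)
[Jacobi] macro 4: S0 reads c0=-27/4 → after 1×micro: -81/8; S1 reads c2=4 → after 1×micro: -45/8; S2 reads c0=-27/4 → after 1×micro: 2 ⇒ (c0=-81/8, c1=-45/8, c2=2)
[Jacobi] macro 5: S0 reads c0=-81/8 → after 1×micro: -243/16; S1 reads c2=2 → after 1×micro: -77/16; S2 reads c0=-81/8 → after 1×micro: 2 ⇒ (c0=-243/16, c1=-77/16, c2=2)
[Jacobi] macro 6: S0 reads c0=-243/16 → after 1×micro: -729/32; S1 reads c2=2 → after 1×micro: -141/32; S2 reads c0=-243/16 → after 1×micro: 4 ⇒ (c0=-729/32, c1=-141/32, c2=4)
[Jacobi] macro 7: S0 reads c0=-729/32 → after 1×micro: -2187/64; S1 reads c2=4 → after 1×micro: -397/64; S2 reads c0=-729/32 → after 1×micro: 2 ⇒ (c0=-2187/64, c1=-397/64, c2=2)
[Jacobi] macro 8: S0 reads c0=-2187/64 → after 1×micro: -6561/128; S1 reads c2=2 → after 1×micro: -653/128; S2 reads c0=-2187/64 → after 1×micro: 2 ⇒ (c0=-6561/128, c1=-653/128, c2=2)
[Jacobi] macro 9: S0 reads c0=-6561/128 → after 1×micro: -19683/256; S1 reads c2=2 → after 1×micro: -1165/256; S2 reads c0=-6561/128 → after 1×micro: 4 ⇒ (c0=-19683/256, c1=-1165/256, c2=4)
[Jacobi] macro 10: S0 reads c0=-19683/256 → after 1×micro: -59049/512; S1 reads c2=4 → after 1×micro: -3213/512; S2 reads c0=-19683/256 → after 1×micro: 4 ⇒ (c0=-59049/512, c1=-3213/512, c2=4)
[Gauss-Seidel] macro 1: S0 reads c0=-2 → after 1×micro: -3; S1 reads c2=4 → after 1×micro: -5; S2 reads c0=-3 → after 1×micro: 2 ⇒ (c0=-3, c1=-5, c2=2)
[Gauss-Seidel] macro 2: S0 reads c0=-3 → after 1×micro: -9/2; S1 reads c2=2 → after 1×micro: -9/2; S2 reads c0=-9/2 → after 1×micro: 4 ⇒ (c0=-9/2, c1=-9/2, c2=4)
[Gauss-Seidel] macro 3: S0 reads c0=-9/2 → after 1×micro: -27/4; S1 reads c2=4 → after 1×micro: -25/4; S2 reads c0=-27/4 → after 1×micro: 2 ⇒ (c0=-27/4, c1=-25/4, c2=2)
[Gauss-Seidel] macro 4: S0 reads c0=-27/4 → after 1×micro: -81/8; S1 reads c2=2 → after 1×micro: -41/8; S2 reads c0=-81/8 → after 1×micro: 2 ⇒ (c0=-81/8, c1=-41/8, c2=2)
[Gauss-Seidel] macro 5: S0 reads c0=-81/8 → after 1×micro: -243/16; S1 reads c2=2 → after 1×micro: -73/16; S2 reads c0=-243/16 → after 1×micro: 4 ⇒ (c0=-243/16, c1=-73/16, c2=4)
[Gauss-Seidel] macro 6: S0 reads c0=-243/16 → after 1×micro: -729/32; S1 reads c2=4 → after 1×micro: -201/32; S2 reads c0=-729/32 → after 1×micro: 2 ⇒ (c0=-729/32, c1=-201/32, c2=2)
[Gauss-Seidel] macro 7: S0 reads c0=-729/32 → after 1×micro: -2187/64; S1 reads c2=2 → after 1×micro: -329/64; S2 reads c0=-2187/64 → after 1×micro: 2 ⇒ (c0=-2187/64, c1=-329/64, c2=2)
[Gauss-Seidel] macro 8: S0 reads c0=-2187/64 → after 1×micro: -6561/128; S1 reads c2=2 → after 1×micro: -585/128; S2 reads c0=-6561/128 → after 1×micro: 4 ⇒ (c0=-6561/128, c1=-585/128, c2=4)
[Gauss-Seidel] macro 9: S0 reads c0=-6561/128 → after 1×micro: -19683/256; S1 reads c2=4 → after 1×micro: -1609/256; S2 reads c0=-19683/256 → after 1×micro: 4 ⇒ (c0=-19683/256, c1=-1609/256, c2=4)
[Gauss-Seidel] macro 10: S0 reads c0=-19683/256 → after 1×micro: -59049/512; S1 reads c2=4 → after 1×micro: -3657/512; S2 reads c0=-59049/512 → after 1×micro: 4 ⇒ (c0=-59049/512, c1=-3657/512, c2=4)

first divergence at macro-step: 1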